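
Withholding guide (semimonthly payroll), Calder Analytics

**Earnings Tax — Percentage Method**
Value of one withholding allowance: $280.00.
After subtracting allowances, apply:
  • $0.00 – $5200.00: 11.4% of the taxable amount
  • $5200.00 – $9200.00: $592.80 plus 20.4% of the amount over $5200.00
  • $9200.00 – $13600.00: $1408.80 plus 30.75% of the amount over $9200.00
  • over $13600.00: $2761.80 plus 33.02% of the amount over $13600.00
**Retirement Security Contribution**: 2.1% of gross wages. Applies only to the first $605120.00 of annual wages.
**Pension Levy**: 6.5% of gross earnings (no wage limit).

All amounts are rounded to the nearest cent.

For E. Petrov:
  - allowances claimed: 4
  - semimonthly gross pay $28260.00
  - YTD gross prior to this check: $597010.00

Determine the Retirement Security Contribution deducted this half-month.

Retirement Security Contribution: cap $605120.00 − YTD $597010.00 = $8110.00 subject; 2.1% × $8110.00 = $170.31

$170.31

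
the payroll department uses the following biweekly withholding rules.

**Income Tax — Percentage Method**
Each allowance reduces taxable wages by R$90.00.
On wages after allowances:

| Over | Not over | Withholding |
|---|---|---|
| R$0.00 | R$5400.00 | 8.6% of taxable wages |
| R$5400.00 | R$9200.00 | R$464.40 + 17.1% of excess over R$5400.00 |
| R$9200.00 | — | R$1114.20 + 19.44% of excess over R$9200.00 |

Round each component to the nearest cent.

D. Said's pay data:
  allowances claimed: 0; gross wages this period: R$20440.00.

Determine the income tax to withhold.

R$3299.26

Income Tax: taxable = R$20440.00
  R$1114.20 + 19.44% × (R$20440.00 − R$9200.00) = R$1114.20 + 19.44% × R$11240.00 = R$3299.26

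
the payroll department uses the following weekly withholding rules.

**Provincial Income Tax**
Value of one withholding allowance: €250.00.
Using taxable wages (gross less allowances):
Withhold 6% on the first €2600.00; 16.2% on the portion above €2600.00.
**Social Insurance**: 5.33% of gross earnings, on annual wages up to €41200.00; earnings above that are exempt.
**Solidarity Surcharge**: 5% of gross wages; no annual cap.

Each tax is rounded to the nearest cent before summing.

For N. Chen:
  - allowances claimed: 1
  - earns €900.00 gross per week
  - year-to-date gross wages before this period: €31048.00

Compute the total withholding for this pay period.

€131.97

Provincial Income Tax: taxable = €900.00 − 1×€250.00 = €650.00
  6% × €650.00 = €39.00
Social Insurance: 5.33% × €900.00 = €47.97
Solidarity Surcharge: 5% × €900.00 = €45.00
Total: €39.00 + €47.97 + €45.00 = €131.97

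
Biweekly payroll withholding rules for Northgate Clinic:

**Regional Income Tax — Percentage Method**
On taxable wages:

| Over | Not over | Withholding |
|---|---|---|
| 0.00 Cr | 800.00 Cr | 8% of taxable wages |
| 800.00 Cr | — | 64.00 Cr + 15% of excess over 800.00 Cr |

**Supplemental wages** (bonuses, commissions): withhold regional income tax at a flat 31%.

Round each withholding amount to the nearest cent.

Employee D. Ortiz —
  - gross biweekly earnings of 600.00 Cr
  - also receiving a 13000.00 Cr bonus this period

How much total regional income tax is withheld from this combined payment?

Regional Income Tax: taxable = 600.00 Cr
  8% × 600.00 Cr = 48.00 Cr
Supplemental (31% flat on bonus): 31% × 13000.00 Cr = 4030.00 Cr
Total regional income tax: 48.00 Cr + 4030.00 Cr = 4078.00 Cr

4078.00 Cr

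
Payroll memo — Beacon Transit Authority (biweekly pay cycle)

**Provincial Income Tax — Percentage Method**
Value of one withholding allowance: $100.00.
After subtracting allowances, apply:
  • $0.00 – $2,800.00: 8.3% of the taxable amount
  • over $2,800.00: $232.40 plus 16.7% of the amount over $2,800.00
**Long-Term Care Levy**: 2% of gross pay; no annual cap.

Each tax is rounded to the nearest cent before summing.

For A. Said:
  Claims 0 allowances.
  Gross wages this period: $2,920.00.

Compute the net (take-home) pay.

$2,609.16

Provincial Income Tax: taxable = $2,920.00
  $232.40 + 16.7% × ($2,920.00 − $2,800.00) = $232.40 + 16.7% × $120.00 = $252.44
Long-Term Care Levy: 2% × $2,920.00 = $58.40
Total withheld: $252.44 + $58.40 = $310.84
Net pay: $2,920.00 − $310.84 = $2,609.16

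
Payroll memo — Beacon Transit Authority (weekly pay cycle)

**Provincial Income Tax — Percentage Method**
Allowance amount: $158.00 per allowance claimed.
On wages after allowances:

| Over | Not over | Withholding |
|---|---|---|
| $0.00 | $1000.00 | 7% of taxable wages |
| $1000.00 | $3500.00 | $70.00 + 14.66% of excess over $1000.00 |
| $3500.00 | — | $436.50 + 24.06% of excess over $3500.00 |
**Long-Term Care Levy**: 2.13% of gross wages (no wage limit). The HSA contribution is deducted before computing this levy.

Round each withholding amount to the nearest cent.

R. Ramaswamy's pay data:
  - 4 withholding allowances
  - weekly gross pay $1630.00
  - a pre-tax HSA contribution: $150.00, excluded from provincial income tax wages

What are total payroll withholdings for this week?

Provincial Income Tax: taxable = $1630.00 − $150.00 − 4×$158.00 = $848.00
  7% × $848.00 = $59.36
Long-Term Care Levy: 2.13% × $1480.00 = $31.52
Total: $59.36 + $31.52 = $90.88

$90.88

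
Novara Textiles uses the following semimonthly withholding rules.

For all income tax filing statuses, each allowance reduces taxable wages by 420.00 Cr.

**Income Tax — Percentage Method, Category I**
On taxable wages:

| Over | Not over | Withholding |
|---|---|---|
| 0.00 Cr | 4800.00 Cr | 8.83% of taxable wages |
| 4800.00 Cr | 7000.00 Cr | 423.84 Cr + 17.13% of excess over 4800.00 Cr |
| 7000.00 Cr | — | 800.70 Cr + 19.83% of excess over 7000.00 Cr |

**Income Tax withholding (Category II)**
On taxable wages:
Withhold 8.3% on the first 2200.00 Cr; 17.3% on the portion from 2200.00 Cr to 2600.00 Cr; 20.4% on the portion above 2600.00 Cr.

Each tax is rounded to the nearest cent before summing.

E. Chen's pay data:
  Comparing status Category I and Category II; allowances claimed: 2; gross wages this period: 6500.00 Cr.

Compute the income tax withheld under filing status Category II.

Income Tax (Category II): taxable = 6500.00 Cr − 2×420.00 Cr = 5660.00 Cr
  251.80 Cr + 20.4% × (5660.00 Cr − 2600.00 Cr) = 251.80 Cr + 20.4% × 3060.00 Cr = 876.04 Cr

876.04 Cr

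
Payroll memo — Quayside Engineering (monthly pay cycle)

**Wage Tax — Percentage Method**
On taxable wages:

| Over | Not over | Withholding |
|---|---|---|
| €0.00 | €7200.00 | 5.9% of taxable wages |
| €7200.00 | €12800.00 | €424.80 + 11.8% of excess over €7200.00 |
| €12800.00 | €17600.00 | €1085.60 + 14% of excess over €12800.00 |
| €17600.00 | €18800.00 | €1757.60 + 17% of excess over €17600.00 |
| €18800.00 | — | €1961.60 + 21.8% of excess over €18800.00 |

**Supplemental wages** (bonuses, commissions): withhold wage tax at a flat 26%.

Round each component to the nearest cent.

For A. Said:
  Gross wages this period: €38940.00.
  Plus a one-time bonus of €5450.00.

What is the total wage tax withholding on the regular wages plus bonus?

Wage Tax: taxable = €38940.00
  €1961.60 + 21.8% × (€38940.00 − €18800.00) = €1961.60 + 21.8% × €20140.00 = €6352.12
Supplemental (26% flat on bonus): 26% × €5450.00 = €1417.00
Total wage tax: €6352.12 + €1417.00 = €7769.12

€7769.12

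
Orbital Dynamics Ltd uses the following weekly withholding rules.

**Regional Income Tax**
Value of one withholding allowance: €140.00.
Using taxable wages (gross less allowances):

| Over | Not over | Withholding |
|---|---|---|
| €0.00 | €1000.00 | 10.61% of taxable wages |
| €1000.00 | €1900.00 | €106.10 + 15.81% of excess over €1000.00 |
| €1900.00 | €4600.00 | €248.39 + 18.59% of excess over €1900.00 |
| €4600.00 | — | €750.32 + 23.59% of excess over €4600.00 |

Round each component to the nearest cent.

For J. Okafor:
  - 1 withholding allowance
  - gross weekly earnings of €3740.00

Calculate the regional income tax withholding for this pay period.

Regional Income Tax: taxable = €3740.00 − 1×€140.00 = €3600.00
  €248.39 + 18.59% × (€3600.00 − €1900.00) = €248.39 + 18.59% × €1700.00 = €564.42

€564.42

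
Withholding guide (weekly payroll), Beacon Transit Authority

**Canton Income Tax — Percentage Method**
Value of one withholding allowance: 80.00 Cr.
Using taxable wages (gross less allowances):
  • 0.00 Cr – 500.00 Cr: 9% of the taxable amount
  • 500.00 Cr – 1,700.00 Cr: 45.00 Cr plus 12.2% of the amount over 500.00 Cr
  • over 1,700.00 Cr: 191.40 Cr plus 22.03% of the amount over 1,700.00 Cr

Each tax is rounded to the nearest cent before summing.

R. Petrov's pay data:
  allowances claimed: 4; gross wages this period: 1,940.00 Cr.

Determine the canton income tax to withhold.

Canton Income Tax: taxable = 1,940.00 Cr − 4×80.00 Cr = 1,620.00 Cr
  45.00 Cr + 12.2% × (1,620.00 Cr − 500.00 Cr) = 45.00 Cr + 12.2% × 1,120.00 Cr = 181.64 Cr

181.64 Cr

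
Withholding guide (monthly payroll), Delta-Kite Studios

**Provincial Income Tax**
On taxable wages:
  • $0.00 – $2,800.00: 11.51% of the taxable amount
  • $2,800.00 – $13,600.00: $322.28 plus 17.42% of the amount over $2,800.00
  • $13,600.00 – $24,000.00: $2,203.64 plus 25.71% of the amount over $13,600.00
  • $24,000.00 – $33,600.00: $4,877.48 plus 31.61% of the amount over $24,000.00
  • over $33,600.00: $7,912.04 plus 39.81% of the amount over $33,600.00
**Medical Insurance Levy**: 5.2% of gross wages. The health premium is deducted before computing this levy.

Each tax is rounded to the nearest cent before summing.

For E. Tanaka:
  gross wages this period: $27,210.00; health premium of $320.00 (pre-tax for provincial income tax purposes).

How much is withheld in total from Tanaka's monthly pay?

$7,189.29

Provincial Income Tax: taxable = $27,210.00 − $320.00 = $26,890.00
  $4,877.48 + 31.61% × ($26,890.00 − $24,000.00) = $4,877.48 + 31.61% × $2,890.00 = $5,791.01
Medical Insurance Levy: 5.2% × $26,890.00 = $1,398.28
Total: $5,791.01 + $1,398.28 = $7,189.29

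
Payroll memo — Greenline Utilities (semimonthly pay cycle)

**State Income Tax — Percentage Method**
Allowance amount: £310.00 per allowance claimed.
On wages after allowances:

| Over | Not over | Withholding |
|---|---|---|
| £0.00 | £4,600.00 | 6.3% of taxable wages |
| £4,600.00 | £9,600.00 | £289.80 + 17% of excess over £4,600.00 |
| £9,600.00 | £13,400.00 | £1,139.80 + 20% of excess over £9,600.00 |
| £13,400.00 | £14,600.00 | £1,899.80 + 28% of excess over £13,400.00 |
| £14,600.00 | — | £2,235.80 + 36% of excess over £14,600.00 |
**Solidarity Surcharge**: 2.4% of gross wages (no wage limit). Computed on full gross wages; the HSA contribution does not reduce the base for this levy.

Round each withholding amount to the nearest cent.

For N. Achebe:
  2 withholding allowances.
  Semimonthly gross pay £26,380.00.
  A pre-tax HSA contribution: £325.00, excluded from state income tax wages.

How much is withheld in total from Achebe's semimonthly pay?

£6,769.52

State Income Tax: taxable = £26,380.00 − £325.00 − 2×£310.00 = £25,435.00
  £2,235.80 + 36% × (£25,435.00 − £14,600.00) = £2,235.80 + 36% × £10,835.00 = £6,136.40
Solidarity Surcharge: 2.4% × £26,380.00 = £633.12
Total: £6,136.40 + £633.12 = £6,769.52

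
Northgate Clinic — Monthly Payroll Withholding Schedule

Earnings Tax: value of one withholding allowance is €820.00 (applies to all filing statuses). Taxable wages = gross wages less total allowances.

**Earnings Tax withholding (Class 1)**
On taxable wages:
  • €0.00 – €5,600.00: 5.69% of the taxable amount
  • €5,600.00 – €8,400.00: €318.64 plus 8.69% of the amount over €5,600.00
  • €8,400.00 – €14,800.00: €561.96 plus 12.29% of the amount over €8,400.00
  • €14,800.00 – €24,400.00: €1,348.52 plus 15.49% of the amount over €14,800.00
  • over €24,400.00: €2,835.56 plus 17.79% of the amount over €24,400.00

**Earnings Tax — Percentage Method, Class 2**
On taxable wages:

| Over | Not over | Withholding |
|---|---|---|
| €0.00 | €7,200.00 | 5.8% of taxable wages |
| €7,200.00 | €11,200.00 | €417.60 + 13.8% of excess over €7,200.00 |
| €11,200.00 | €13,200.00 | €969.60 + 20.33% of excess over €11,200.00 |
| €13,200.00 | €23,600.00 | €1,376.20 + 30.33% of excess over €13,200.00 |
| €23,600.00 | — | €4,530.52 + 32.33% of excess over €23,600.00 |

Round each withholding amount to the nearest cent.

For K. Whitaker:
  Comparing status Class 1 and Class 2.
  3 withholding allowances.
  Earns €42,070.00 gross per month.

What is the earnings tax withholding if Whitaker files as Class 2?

Earnings Tax (Class 2): taxable = €42,070.00 − 3×€820.00 = €39,610.00
  €4,530.52 + 32.33% × (€39,610.00 − €23,600.00) = €4,530.52 + 32.33% × €16,010.00 = €9,706.55

€9,706.55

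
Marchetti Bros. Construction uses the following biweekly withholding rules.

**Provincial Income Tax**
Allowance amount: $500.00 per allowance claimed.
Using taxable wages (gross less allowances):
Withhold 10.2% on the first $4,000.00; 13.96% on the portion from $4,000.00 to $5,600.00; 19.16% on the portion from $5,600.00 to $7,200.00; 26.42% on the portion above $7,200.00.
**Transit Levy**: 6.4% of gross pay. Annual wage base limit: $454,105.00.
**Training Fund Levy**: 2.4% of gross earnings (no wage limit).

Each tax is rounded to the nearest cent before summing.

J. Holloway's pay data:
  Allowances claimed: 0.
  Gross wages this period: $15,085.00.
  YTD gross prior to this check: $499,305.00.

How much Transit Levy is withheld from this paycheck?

$0.00

Transit Levy: YTD $499,305.00 ≥ cap $454,105.00 → $0.00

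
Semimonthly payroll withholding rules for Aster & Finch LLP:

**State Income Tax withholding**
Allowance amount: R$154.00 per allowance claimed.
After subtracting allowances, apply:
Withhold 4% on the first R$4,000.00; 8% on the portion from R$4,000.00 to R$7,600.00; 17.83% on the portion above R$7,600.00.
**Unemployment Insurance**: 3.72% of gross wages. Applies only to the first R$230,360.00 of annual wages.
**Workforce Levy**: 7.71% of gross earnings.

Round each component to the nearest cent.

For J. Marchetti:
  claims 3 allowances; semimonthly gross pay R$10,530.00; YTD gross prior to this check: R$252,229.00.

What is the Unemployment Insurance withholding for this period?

R$0.00

Unemployment Insurance: YTD R$252,229.00 ≥ cap R$230,360.00 → R$0.00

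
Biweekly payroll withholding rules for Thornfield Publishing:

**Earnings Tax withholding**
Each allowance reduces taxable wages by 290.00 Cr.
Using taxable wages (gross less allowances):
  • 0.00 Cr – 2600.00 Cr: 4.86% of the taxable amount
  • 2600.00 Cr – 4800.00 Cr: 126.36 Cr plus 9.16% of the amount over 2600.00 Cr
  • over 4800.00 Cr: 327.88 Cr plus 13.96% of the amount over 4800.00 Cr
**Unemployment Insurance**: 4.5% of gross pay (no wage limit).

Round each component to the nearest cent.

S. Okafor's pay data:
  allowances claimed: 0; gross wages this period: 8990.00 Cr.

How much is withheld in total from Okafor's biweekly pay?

Earnings Tax: taxable = 8990.00 Cr
  327.88 Cr + 13.96% × (8990.00 Cr − 4800.00 Cr) = 327.88 Cr + 13.96% × 4190.00 Cr = 912.80 Cr
Unemployment Insurance: 4.5% × 8990.00 Cr = 404.55 Cr
Total: 912.80 Cr + 404.55 Cr = 1317.35 Cr

1317.35 Cr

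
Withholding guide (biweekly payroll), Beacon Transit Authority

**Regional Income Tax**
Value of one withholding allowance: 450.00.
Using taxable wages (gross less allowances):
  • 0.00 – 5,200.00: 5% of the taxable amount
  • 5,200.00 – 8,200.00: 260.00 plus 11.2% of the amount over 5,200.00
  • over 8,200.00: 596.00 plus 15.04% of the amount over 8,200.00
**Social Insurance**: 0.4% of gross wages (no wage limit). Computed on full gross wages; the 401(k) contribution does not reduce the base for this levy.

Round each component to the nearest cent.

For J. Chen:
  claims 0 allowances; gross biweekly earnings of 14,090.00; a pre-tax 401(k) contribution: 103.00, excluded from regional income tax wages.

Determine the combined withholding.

1,522.72

Regional Income Tax: taxable = 14,090.00 − 103.00 = 13,987.00
  596.00 + 15.04% × (13,987.00 − 8,200.00) = 596.00 + 15.04% × 5,787.00 = 1,466.36
Social Insurance: 0.4% × 14,090.00 = 56.36
Total: 1,466.36 + 56.36 = 1,522.72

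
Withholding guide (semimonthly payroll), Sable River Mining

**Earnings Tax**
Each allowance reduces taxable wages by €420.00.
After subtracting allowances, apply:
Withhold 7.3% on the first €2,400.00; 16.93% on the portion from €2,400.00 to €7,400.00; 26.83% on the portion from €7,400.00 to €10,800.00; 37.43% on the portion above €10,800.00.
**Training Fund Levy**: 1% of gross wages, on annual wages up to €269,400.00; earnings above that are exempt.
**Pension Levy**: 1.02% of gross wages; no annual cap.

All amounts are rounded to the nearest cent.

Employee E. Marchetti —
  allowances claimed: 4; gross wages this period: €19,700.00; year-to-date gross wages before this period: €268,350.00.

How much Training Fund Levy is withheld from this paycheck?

Training Fund Levy: cap €269,400.00 − YTD €268,350.00 = €1,050.00 subject; 1% × €1,050.00 = €10.50

€10.50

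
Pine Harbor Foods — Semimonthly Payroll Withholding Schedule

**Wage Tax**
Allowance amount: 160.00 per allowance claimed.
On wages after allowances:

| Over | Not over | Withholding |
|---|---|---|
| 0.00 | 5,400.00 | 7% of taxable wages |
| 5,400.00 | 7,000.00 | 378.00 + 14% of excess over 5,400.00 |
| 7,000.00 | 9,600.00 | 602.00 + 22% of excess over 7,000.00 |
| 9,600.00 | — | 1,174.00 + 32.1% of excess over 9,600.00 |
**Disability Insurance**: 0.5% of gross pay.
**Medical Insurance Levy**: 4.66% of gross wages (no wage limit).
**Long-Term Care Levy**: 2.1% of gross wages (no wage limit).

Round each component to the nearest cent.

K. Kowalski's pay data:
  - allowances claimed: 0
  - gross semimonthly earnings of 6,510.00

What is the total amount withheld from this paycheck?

Wage Tax: taxable = 6,510.00
  378.00 + 14% × (6,510.00 − 5,400.00) = 378.00 + 14% × 1,110.00 = 533.40
Disability Insurance: 0.5% × 6,510.00 = 32.55
Medical Insurance Levy: 4.66% × 6,510.00 = 303.37
Long-Term Care Levy: 2.1% × 6,510.00 = 136.71
Total: 533.40 + 32.55 + 303.37 + 136.71 = 1,006.03

1,006.03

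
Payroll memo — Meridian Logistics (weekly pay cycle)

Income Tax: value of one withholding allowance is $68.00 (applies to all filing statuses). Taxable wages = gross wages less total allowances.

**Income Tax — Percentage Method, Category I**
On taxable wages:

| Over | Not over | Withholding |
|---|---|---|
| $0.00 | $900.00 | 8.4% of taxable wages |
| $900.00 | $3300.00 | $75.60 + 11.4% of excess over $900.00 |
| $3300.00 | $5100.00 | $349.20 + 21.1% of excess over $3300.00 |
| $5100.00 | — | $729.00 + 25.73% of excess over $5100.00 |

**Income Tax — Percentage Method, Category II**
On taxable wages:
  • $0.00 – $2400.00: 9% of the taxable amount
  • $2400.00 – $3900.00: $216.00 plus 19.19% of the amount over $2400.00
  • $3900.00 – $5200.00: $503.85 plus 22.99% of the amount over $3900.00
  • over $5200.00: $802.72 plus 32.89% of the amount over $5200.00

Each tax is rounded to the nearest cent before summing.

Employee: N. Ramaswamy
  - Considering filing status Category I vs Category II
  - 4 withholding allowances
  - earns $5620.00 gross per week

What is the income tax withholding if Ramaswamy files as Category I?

Income Tax (Category I): taxable = $5620.00 − 4×$68.00 = $5348.00
  $729.00 + 25.73% × ($5348.00 − $5100.00) = $729.00 + 25.73% × $248.00 = $792.81

$792.81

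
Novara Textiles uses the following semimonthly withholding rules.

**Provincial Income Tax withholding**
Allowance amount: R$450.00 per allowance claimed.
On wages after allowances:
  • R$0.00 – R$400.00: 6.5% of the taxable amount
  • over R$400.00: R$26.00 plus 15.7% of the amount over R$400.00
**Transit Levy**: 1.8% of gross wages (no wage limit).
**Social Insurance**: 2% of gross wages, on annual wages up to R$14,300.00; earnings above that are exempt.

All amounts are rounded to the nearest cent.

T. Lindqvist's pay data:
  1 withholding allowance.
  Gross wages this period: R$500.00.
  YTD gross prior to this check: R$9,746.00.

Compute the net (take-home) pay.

R$477.75

Provincial Income Tax: taxable = R$500.00 − 1×R$450.00 = R$50.00
  6.5% × R$50.00 = R$3.25
Transit Levy: 1.8% × R$500.00 = R$9.00
Social Insurance: 2% × R$500.00 = R$10.00
Total withheld: R$3.25 + R$9.00 + R$10.00 = R$22.25
Net pay: R$500.00 − R$22.25 = R$477.75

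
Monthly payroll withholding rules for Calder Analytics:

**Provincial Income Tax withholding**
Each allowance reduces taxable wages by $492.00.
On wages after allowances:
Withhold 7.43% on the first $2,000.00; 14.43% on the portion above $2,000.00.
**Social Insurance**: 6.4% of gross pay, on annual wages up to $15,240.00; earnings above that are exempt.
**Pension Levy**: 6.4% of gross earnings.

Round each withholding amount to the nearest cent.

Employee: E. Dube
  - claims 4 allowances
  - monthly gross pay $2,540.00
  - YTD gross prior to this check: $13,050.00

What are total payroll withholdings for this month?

Provincial Income Tax: taxable = $2,540.00 − 4×$492.00 = $572.00
  7.43% × $572.00 = $42.50
Social Insurance: cap $15,240.00 − YTD $13,050.00 = $2,190.00 subject; 6.4% × $2,190.00 = $140.16
Pension Levy: 6.4% × $2,540.00 = $162.56
Total: $42.50 + $140.16 + $162.56 = $345.22

$345.22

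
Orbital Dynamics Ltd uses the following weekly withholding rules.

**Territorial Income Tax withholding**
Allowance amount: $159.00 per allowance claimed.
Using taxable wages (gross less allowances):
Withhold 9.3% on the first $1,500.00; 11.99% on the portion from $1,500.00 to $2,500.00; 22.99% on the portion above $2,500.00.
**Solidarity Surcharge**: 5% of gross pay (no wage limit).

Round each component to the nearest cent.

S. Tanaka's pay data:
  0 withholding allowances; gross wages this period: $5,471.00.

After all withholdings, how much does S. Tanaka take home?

Territorial Income Tax: taxable = $5,471.00
  $259.40 + 22.99% × ($5,471.00 − $2,500.00) = $259.40 + 22.99% × $2,971.00 = $942.43
Solidarity Surcharge: 5% × $5,471.00 = $273.55
Total withheld: $942.43 + $273.55 = $1,215.98
Net pay: $5,471.00 − $1,215.98 = $4,255.02

$4,255.02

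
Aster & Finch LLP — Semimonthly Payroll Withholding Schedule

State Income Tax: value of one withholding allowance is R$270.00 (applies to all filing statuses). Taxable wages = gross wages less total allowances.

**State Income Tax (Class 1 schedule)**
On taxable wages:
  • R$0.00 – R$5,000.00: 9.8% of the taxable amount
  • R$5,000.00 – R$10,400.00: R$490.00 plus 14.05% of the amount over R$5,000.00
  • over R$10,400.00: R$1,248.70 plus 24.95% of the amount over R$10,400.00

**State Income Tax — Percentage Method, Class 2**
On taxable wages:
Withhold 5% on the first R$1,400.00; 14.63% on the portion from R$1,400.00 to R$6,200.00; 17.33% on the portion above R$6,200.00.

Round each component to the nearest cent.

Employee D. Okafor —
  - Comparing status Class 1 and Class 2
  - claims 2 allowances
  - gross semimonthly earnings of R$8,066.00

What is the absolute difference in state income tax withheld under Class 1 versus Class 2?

R$157.14

State Income Tax (Class 1): taxable = R$8,066.00 − 2×R$270.00 = R$7,526.00
  R$490.00 + 14.05% × (R$7,526.00 − R$5,000.00) = R$490.00 + 14.05% × R$2,526.00 = R$844.90
State Income Tax (Class 2): taxable = R$8,066.00 − 2×R$270.00 = R$7,526.00
  R$772.24 + 17.33% × (R$7,526.00 − R$6,200.00) = R$772.24 + 17.33% × R$1,326.00 = R$1,002.04
Difference: |R$844.90 − R$1,002.04| = R$157.14 (higher under Class 2)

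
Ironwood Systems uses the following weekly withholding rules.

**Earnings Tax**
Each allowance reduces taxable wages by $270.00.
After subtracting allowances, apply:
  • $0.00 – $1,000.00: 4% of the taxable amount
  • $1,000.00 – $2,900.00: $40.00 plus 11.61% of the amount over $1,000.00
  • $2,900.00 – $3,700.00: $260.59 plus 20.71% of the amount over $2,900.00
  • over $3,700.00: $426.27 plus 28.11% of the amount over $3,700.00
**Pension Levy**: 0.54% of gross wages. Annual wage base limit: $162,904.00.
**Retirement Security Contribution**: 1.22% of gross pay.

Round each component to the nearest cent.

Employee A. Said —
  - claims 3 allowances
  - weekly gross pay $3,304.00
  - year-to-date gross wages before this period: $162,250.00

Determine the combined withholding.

Earnings Tax: taxable = $3,304.00 − 3×$270.00 = $2,494.00
  $40.00 + 11.61% × ($2,494.00 − $1,000.00) = $40.00 + 11.61% × $1,494.00 = $213.45
Pension Levy: cap $162,904.00 − YTD $162,250.00 = $654.00 subject; 0.54% × $654.00 = $3.53
Retirement Security Contribution: 1.22% × $3,304.00 = $40.31
Total: $213.45 + $3.53 + $40.31 = $257.29

$257.29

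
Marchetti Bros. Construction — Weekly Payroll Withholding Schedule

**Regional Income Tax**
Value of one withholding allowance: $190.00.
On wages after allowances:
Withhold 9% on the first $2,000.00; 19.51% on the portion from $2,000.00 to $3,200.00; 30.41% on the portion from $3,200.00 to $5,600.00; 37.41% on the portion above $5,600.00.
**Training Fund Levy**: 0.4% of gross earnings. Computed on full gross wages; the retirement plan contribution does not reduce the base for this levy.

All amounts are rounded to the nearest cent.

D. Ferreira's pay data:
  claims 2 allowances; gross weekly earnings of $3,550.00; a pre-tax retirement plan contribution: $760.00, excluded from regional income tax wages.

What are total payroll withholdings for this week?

Regional Income Tax: taxable = $3,550.00 − $760.00 − 2×$190.00 = $2,410.00
  $180.00 + 19.51% × ($2,410.00 − $2,000.00) = $180.00 + 19.51% × $410.00 = $259.99
Training Fund Levy: 0.4% × $3,550.00 = $14.20
Total: $259.99 + $14.20 = $274.19

$274.19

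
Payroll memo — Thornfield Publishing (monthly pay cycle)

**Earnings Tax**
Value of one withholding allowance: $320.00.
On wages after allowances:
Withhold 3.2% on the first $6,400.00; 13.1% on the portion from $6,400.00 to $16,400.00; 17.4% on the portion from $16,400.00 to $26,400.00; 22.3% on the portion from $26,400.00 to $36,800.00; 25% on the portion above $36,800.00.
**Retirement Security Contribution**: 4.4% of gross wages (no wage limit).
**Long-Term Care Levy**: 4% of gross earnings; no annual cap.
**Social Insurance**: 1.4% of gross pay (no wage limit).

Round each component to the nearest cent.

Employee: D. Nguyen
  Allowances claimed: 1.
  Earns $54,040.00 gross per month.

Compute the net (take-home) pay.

$38,940.08

Earnings Tax: taxable = $54,040.00 − 1×$320.00 = $53,720.00
  $5,574.00 + 25% × ($53,720.00 − $36,800.00) = $5,574.00 + 25% × $16,920.00 = $9,804.00
Retirement Security Contribution: 4.4% × $54,040.00 = $2,377.76
Long-Term Care Levy: 4% × $54,040.00 = $2,161.60
Social Insurance: 1.4% × $54,040.00 = $756.56
Total withheld: $9,804.00 + $2,377.76 + $2,161.60 + $756.56 = $15,099.92
Net pay: $54,040.00 − $15,099.92 = $38,940.08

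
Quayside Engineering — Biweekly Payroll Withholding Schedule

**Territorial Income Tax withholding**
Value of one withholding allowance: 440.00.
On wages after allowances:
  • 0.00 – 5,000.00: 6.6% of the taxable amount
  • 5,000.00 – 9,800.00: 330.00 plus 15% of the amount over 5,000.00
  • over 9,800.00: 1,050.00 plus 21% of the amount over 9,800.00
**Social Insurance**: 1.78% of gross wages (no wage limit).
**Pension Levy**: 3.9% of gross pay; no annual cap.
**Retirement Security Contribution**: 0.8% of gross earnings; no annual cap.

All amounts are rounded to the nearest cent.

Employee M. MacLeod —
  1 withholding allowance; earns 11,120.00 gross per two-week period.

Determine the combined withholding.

Territorial Income Tax: taxable = 11,120.00 − 1×440.00 = 10,680.00
  1,050.00 + 21% × (10,680.00 − 9,800.00) = 1,050.00 + 21% × 880.00 = 1,234.80
Social Insurance: 1.78% × 11,120.00 = 197.94
Pension Levy: 3.9% × 11,120.00 = 433.68
Retirement Security Contribution: 0.8% × 11,120.00 = 88.96
Total: 1,234.80 + 197.94 + 433.68 + 88.96 = 1,955.38

1,955.38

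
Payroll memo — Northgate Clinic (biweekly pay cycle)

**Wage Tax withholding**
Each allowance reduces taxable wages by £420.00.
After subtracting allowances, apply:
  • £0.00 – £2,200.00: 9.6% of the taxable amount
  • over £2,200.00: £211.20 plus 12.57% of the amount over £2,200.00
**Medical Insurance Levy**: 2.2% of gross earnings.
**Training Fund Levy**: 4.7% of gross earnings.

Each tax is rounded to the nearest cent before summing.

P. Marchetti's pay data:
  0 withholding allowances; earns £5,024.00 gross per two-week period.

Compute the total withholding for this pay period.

Wage Tax: taxable = £5,024.00
  £211.20 + 12.57% × (£5,024.00 − £2,200.00) = £211.20 + 12.57% × £2,824.00 = £566.18
Medical Insurance Levy: 2.2% × £5,024.00 = £110.53
Training Fund Levy: 4.7% × £5,024.00 = £236.13
Total: £566.18 + £110.53 + £236.13 = £912.84

£912.84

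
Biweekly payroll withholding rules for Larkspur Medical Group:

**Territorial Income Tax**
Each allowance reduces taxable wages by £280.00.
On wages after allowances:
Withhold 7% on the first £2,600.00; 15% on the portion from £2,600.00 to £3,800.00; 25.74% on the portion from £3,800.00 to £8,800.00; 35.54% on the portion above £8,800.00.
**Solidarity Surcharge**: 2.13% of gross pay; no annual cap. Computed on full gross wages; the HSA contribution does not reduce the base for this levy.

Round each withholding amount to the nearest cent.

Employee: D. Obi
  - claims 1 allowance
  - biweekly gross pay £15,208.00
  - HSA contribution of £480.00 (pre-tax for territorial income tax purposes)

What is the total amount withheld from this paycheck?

£3,980.23

Territorial Income Tax: taxable = £15,208.00 − £480.00 − 1×£280.00 = £14,448.00
  £1,649.00 + 35.54% × (£14,448.00 − £8,800.00) = £1,649.00 + 35.54% × £5,648.00 = £3,656.30
Solidarity Surcharge: 2.13% × £15,208.00 = £323.93
Total: £3,656.30 + £323.93 = £3,980.23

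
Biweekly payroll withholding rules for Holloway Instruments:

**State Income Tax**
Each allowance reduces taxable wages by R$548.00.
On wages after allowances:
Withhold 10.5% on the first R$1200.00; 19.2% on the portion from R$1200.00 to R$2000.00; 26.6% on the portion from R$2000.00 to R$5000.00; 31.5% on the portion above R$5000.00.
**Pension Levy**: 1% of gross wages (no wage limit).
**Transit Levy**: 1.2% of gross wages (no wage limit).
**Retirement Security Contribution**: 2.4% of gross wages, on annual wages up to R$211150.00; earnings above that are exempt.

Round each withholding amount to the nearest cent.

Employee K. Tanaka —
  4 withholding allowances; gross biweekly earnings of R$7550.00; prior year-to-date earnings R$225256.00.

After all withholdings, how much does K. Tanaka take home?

State Income Tax: taxable = R$7550.00 − 4×R$548.00 = R$5358.00
  R$1077.60 + 31.5% × (R$5358.00 − R$5000.00) = R$1077.60 + 31.5% × R$358.00 = R$1190.37
Pension Levy: 1% × R$7550.00 = R$75.50
Transit Levy: 1.2% × R$7550.00 = R$90.60
Retirement Security Contribution: YTD R$225256.00 ≥ cap R$211150.00 → R$0.00
Total withheld: R$1190.37 + R$75.50 + R$90.60 + R$0.00 = R$1356.47
Net pay: R$7550.00 − R$1356.47 = R$6193.53

R$6193.53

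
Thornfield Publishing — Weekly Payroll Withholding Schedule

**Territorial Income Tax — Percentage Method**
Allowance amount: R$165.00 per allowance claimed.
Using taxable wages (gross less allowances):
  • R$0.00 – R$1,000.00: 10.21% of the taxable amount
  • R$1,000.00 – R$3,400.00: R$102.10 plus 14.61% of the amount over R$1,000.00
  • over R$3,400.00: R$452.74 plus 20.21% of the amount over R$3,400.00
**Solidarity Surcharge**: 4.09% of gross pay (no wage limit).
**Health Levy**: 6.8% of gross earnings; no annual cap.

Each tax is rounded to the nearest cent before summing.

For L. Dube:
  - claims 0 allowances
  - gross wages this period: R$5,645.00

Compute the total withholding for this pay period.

R$1,521.19

Territorial Income Tax: taxable = R$5,645.00
  R$452.74 + 20.21% × (R$5,645.00 − R$3,400.00) = R$452.74 + 20.21% × R$2,245.00 = R$906.45
Solidarity Surcharge: 4.09% × R$5,645.00 = R$230.88
Health Levy: 6.8% × R$5,645.00 = R$383.86
Total: R$906.45 + R$230.88 + R$383.86 = R$1,521.19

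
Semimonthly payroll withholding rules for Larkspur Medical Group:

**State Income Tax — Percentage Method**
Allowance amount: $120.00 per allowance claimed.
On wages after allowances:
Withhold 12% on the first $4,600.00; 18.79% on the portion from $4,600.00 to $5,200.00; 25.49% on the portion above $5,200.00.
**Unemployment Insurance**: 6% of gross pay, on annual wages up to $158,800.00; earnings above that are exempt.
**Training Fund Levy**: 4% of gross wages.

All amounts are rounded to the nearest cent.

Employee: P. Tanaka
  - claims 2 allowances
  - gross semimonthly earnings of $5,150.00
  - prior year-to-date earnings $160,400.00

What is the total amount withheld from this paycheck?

$816.25

State Income Tax: taxable = $5,150.00 − 2×$120.00 = $4,910.00
  $552.00 + 18.79% × ($4,910.00 − $4,600.00) = $552.00 + 18.79% × $310.00 = $610.25
Unemployment Insurance: YTD $160,400.00 ≥ cap $158,800.00 → $0.00
Training Fund Levy: 4% × $5,150.00 = $206.00
Total: $610.25 + $0.00 + $206.00 = $816.25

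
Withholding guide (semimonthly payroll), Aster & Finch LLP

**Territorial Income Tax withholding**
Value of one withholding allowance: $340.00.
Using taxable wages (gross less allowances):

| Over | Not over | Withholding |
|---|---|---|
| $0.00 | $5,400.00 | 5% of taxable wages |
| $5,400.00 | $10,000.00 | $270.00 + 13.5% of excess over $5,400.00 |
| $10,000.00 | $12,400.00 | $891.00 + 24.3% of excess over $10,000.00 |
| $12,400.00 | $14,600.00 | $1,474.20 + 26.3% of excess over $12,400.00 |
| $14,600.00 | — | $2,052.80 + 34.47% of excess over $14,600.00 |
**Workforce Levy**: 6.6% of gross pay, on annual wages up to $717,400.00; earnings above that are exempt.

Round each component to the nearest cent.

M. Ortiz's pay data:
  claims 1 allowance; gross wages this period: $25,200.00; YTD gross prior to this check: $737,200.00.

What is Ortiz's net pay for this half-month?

Territorial Income Tax: taxable = $25,200.00 − 1×$340.00 = $24,860.00
  $2,052.80 + 34.47% × ($24,860.00 − $14,600.00) = $2,052.80 + 34.47% × $10,260.00 = $5,589.42
Workforce Levy: YTD $737,200.00 ≥ cap $717,400.00 → $0.00
Total withheld: $5,589.42 + $0.00 = $5,589.42
Net pay: $25,200.00 − $5,589.42 = $19,610.58

$19,610.58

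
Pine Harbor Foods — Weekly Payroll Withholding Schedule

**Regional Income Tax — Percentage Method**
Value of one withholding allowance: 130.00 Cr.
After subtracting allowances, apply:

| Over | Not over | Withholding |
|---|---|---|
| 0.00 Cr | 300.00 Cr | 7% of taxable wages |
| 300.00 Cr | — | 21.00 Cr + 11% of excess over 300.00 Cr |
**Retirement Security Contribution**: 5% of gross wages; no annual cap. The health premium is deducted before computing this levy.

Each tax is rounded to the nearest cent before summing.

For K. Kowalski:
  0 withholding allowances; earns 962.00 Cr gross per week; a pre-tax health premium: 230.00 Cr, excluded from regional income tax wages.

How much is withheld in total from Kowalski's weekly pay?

105.12 Cr

Regional Income Tax: taxable = 962.00 Cr − 230.00 Cr = 732.00 Cr
  21.00 Cr + 11% × (732.00 Cr − 300.00 Cr) = 21.00 Cr + 11% × 432.00 Cr = 68.52 Cr
Retirement Security Contribution: 5% × 732.00 Cr = 36.60 Cr
Total: 68.52 Cr + 36.60 Cr = 105.12 Cr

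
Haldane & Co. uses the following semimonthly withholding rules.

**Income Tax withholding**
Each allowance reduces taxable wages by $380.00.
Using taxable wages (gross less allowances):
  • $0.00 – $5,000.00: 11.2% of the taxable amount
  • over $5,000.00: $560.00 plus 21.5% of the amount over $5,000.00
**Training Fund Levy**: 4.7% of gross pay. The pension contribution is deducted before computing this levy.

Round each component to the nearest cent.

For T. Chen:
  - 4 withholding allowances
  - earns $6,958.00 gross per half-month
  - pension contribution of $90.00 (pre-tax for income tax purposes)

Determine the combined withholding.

Income Tax: taxable = $6,958.00 − $90.00 − 4×$380.00 = $5,348.00
  $560.00 + 21.5% × ($5,348.00 − $5,000.00) = $560.00 + 21.5% × $348.00 = $634.82
Training Fund Levy: 4.7% × $6,868.00 = $322.80
Total: $634.82 + $322.80 = $957.62

$957.62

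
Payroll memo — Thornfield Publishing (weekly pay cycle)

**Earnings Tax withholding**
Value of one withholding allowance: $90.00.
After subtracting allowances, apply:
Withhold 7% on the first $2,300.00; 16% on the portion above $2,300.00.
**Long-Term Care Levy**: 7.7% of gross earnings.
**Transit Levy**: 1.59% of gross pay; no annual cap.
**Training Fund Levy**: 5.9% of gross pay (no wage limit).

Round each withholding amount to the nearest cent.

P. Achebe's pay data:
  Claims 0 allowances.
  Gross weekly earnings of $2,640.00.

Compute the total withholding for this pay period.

Earnings Tax: taxable = $2,640.00
  $161.00 + 16% × ($2,640.00 − $2,300.00) = $161.00 + 16% × $340.00 = $215.40
Long-Term Care Levy: 7.7% × $2,640.00 = $203.28
Transit Levy: 1.59% × $2,640.00 = $41.98
Training Fund Levy: 5.9% × $2,640.00 = $155.76
Total: $215.40 + $203.28 + $41.98 + $155.76 = $616.42

$616.42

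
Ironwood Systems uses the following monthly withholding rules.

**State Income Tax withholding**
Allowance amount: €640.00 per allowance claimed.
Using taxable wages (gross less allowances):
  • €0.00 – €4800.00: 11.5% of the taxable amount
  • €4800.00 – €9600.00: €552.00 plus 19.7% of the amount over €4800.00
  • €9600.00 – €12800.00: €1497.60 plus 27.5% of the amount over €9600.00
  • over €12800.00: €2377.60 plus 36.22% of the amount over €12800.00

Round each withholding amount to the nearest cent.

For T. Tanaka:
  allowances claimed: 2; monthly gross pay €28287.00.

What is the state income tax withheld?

€7523.38

State Income Tax: taxable = €28287.00 − 2×€640.00 = €27007.00
  €2377.60 + 36.22% × (€27007.00 − €12800.00) = €2377.60 + 36.22% × €14207.00 = €7523.38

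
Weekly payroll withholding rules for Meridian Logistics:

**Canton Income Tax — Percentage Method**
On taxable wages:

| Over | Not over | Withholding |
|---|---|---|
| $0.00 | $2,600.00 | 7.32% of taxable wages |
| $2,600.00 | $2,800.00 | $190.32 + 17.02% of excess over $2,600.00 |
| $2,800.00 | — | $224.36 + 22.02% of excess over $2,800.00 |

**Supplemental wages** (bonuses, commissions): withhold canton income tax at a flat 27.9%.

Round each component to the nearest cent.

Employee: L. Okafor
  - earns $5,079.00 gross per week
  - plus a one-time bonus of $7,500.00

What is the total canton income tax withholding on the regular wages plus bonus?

$2,818.70

Canton Income Tax: taxable = $5,079.00
  $224.36 + 22.02% × ($5,079.00 − $2,800.00) = $224.36 + 22.02% × $2,279.00 = $726.20
Supplemental (27.9% flat on bonus): 27.9% × $7,500.00 = $2,092.50
Total canton income tax: $726.20 + $2,092.50 = $2,818.70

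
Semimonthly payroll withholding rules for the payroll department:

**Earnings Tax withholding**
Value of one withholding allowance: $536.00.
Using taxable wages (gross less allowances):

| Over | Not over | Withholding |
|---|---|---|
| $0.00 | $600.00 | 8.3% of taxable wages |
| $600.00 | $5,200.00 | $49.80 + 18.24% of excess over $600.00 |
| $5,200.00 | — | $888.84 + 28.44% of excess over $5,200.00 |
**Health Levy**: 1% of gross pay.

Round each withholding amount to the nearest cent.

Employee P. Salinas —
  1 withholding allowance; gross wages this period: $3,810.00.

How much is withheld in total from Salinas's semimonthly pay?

$575.64

Earnings Tax: taxable = $3,810.00 − 1×$536.00 = $3,274.00
  $49.80 + 18.24% × ($3,274.00 − $600.00) = $49.80 + 18.24% × $2,674.00 = $537.54
Health Levy: 1% × $3,810.00 = $38.10
Total: $537.54 + $38.10 = $575.64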